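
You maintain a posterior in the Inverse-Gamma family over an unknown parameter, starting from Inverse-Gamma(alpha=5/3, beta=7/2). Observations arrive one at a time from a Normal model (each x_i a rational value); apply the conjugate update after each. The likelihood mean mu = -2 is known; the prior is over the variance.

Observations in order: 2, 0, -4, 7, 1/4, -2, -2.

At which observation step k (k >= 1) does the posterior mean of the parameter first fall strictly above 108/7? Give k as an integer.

k = 4

obs 1: x=2 → posterior Inverse-Gamma(13/6, 23/2)
obs 2: x=0 → posterior Inverse-Gamma(8/3, 27/2)
obs 3: x=-4 → posterior Inverse-Gamma(19/6, 31/2)
obs 4: x=7 → posterior Inverse-Gamma(11/3, 56)
obs 5: x=1/4 → posterior Inverse-Gamma(25/6, 1873/32)
obs 6: x=-2 → posterior Inverse-Gamma(14/3, 1873/32)
obs 7: x=-2 → posterior Inverse-Gamma(31/6, 1873/32)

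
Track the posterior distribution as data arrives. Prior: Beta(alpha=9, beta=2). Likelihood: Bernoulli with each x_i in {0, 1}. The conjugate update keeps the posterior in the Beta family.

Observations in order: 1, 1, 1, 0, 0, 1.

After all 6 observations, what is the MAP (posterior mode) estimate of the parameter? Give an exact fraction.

obs 1: x=1 → posterior Beta(10, 2)
obs 2: x=1 → posterior Beta(11, 2)
obs 3: x=1 → posterior Beta(12, 2)
obs 4: x=0 → posterior Beta(12, 3)
obs 5: x=0 → posterior Beta(12, 4)
obs 6: x=1 → posterior Beta(13, 4)

4/5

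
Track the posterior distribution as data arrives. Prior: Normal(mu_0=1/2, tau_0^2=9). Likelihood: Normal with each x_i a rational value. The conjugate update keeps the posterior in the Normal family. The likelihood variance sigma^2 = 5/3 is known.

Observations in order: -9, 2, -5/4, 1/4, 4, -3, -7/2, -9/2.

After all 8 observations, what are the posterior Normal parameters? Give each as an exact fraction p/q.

obs 1: x=-9 → posterior Normal(-481/64, 45/32)
obs 2: x=2 → posterior Normal(-373/118, 45/59)
obs 3: x=-5/4 → posterior Normal(-881/344, 45/86)
obs 4: x=1/4 → posterior Normal(-427/226, 45/113)
obs 5: x=4 → posterior Normal(-211/280, 9/28)
obs 6: x=-3 → posterior Normal(-373/334, 45/167)
obs 7: x=-7/2 → posterior Normal(-281/194, 45/194)
obs 8: x=-9/2 → posterior Normal(-805/442, 45/221)

mu_0=-805/442, tau_0^2=45/221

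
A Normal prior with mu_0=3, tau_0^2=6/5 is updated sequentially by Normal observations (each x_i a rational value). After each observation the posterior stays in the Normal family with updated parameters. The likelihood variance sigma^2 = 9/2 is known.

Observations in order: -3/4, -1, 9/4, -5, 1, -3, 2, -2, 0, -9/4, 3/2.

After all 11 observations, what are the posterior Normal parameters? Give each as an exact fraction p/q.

obs 1: x=-3/4 → posterior Normal(42/19, 18/19)
obs 2: x=-1 → posterior Normal(38/23, 18/23)
obs 3: x=9/4 → posterior Normal(47/27, 2/3)
obs 4: x=-5 → posterior Normal(27/31, 18/31)
obs 5: x=1 → posterior Normal(31/35, 18/35)
obs 6: x=-3 → posterior Normal(19/39, 6/13)
obs 7: x=2 → posterior Normal(27/43, 18/43)
obs 8: x=-2 → posterior Normal(19/47, 18/47)
obs 9: x=0 → posterior Normal(19/51, 6/17)
obs 10: x=-9/4 → posterior Normal(2/11, 18/55)
obs 11: x=3/2 → posterior Normal(16/59, 18/59)

mu_0=16/59, tau_0^2=18/59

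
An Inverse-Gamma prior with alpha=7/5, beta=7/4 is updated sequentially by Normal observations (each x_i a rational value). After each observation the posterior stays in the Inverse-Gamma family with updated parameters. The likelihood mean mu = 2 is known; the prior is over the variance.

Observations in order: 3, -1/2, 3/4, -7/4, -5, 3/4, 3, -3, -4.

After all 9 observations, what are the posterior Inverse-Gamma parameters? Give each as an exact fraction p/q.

obs 1: x=3 → posterior Inverse-Gamma(19/10, 9/4)
obs 2: x=-1/2 → posterior Inverse-Gamma(12/5, 43/8)
obs 3: x=3/4 → posterior Inverse-Gamma(29/10, 197/32)
obs 4: x=-7/4 → posterior Inverse-Gamma(17/5, 211/16)
obs 5: x=-5 → posterior Inverse-Gamma(39/10, 603/16)
obs 6: x=3/4 → posterior Inverse-Gamma(22/5, 1231/32)
obs 7: x=3 → posterior Inverse-Gamma(49/10, 1247/32)
obs 8: x=-3 → posterior Inverse-Gamma(27/5, 1647/32)
obs 9: x=-4 → posterior Inverse-Gamma(59/10, 2223/32)

alpha=59/10, beta=2223/32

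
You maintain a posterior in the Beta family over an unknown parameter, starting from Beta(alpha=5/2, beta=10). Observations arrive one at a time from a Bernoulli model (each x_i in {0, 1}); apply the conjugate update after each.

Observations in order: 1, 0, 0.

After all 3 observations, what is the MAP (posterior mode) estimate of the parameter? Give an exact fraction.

5/27

obs 1: x=1 → posterior Beta(7/2, 10)
obs 2: x=0 → posterior Beta(7/2, 11)
obs 3: x=0 → posterior Beta(7/2, 12)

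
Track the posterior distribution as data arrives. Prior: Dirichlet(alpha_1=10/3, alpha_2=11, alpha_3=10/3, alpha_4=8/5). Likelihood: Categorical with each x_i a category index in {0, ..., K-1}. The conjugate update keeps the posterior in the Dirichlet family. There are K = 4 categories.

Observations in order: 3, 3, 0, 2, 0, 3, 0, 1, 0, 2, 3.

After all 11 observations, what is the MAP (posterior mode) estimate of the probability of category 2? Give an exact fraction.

65/394

obs 1: x=3 → posterior Dirichlet(10/3, 11, 10/3, 13/5)
obs 2: x=3 → posterior Dirichlet(10/3, 11, 10/3, 18/5)
obs 3: x=0 → posterior Dirichlet(13/3, 11, 10/3, 18/5)
obs 4: x=2 → posterior Dirichlet(13/3, 11, 13/3, 18/5)
obs 5: x=0 → posterior Dirichlet(16/3, 11, 13/3, 18/5)
obs 6: x=3 → posterior Dirichlet(16/3, 11, 13/3, 23/5)
obs 7: x=0 → posterior Dirichlet(19/3, 11, 13/3, 23/5)
obs 8: x=1 → posterior Dirichlet(19/3, 12, 13/3, 23/5)
obs 9: x=0 → posterior Dirichlet(22/3, 12, 13/3, 23/5)
obs 10: x=2 → posterior Dirichlet(22/3, 12, 16/3, 23/5)
obs 11: x=3 → posterior Dirichlet(22/3, 12, 16/3, 28/5)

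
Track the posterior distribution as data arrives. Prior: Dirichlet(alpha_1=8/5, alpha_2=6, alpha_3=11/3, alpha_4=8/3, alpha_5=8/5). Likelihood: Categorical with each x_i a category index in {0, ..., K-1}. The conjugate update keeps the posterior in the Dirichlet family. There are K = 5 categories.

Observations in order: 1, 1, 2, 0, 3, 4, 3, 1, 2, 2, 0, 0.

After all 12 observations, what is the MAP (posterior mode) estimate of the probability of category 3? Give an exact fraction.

obs 1: x=1 → posterior Dirichlet(8/5, 7, 11/3, 8/3, 8/5)
obs 2: x=1 → posterior Dirichlet(8/5, 8, 11/3, 8/3, 8/5)
obs 3: x=2 → posterior Dirichlet(8/5, 8, 14/3, 8/3, 8/5)
obs 4: x=0 → posterior Dirichlet(13/5, 8, 14/3, 8/3, 8/5)
obs 5: x=3 → posterior Dirichlet(13/5, 8, 14/3, 11/3, 8/5)
obs 6: x=4 → posterior Dirichlet(13/5, 8, 14/3, 11/3, 13/5)
obs 7: x=3 → posterior Dirichlet(13/5, 8, 14/3, 14/3, 13/5)
obs 8: x=1 → posterior Dirichlet(13/5, 9, 14/3, 14/3, 13/5)
obs 9: x=2 → posterior Dirichlet(13/5, 9, 17/3, 14/3, 13/5)
obs 10: x=2 → posterior Dirichlet(13/5, 9, 20/3, 14/3, 13/5)
obs 11: x=0 → posterior Dirichlet(18/5, 9, 20/3, 14/3, 13/5)
obs 12: x=0 → posterior Dirichlet(23/5, 9, 20/3, 14/3, 13/5)

55/338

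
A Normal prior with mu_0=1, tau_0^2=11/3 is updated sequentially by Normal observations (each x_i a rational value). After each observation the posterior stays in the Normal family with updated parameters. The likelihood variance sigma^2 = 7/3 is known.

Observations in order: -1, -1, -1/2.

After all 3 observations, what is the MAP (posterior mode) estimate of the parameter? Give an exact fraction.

obs 1: x=-1 → posterior Normal(-2/9, 77/54)
obs 2: x=-1 → posterior Normal(-15/29, 77/87)
obs 3: x=-1/2 → posterior Normal(-41/80, 77/120)

-41/80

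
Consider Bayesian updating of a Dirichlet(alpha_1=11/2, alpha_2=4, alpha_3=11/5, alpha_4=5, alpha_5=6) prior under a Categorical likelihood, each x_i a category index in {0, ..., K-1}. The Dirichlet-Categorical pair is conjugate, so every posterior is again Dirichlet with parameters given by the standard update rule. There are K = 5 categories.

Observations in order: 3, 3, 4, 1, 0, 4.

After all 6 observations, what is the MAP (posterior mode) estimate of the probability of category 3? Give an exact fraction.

20/79

obs 1: x=3 → posterior Dirichlet(11/2, 4, 11/5, 6, 6)
obs 2: x=3 → posterior Dirichlet(11/2, 4, 11/5, 7, 6)
obs 3: x=4 → posterior Dirichlet(11/2, 4, 11/5, 7, 7)
obs 4: x=1 → posterior Dirichlet(11/2, 5, 11/5, 7, 7)
obs 5: x=0 → posterior Dirichlet(13/2, 5, 11/5, 7, 7)
obs 6: x=4 → posterior Dirichlet(13/2, 5, 11/5, 7, 8)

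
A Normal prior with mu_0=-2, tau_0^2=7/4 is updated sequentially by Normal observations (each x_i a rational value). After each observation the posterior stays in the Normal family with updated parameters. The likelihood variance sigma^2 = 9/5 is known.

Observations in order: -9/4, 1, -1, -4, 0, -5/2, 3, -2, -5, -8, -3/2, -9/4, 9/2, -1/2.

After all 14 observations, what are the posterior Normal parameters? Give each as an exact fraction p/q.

mu_0=-1579/1052, tau_0^2=63/526

obs 1: x=-9/4 → posterior Normal(-603/284, 63/71)
obs 2: x=1 → posterior Normal(-463/424, 63/106)
obs 3: x=-1 → posterior Normal(-201/188, 21/47)
obs 4: x=-4 → posterior Normal(-1163/704, 63/176)
obs 5: x=0 → posterior Normal(-1163/844, 63/211)
obs 6: x=-5/2 → posterior Normal(-1513/984, 21/82)
obs 7: x=3 → posterior Normal(-1093/1124, 63/281)
obs 8: x=-2 → posterior Normal(-1373/1264, 63/316)
obs 9: x=-5 → posterior Normal(-691/468, 7/39)
obs 10: x=-8 → posterior Normal(-3193/1544, 63/386)
obs 11: x=-3/2 → posterior Normal(-3403/1684, 63/421)
obs 12: x=-9/4 → posterior Normal(-1859/912, 21/152)
obs 13: x=9/2 → posterior Normal(-772/491, 63/491)
obs 14: x=-1/2 → posterior Normal(-1579/1052, 63/526)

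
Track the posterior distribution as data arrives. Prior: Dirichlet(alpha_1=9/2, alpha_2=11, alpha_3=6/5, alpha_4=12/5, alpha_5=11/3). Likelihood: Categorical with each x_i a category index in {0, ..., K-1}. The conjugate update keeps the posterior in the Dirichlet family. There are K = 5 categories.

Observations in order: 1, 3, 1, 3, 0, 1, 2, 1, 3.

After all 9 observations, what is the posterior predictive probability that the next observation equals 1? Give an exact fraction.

450/953

obs 1: x=1 → posterior Dirichlet(9/2, 12, 6/5, 12/5, 11/3)
obs 2: x=3 → posterior Dirichlet(9/2, 12, 6/5, 17/5, 11/3)
obs 3: x=1 → posterior Dirichlet(9/2, 13, 6/5, 17/5, 11/3)
obs 4: x=3 → posterior Dirichlet(9/2, 13, 6/5, 22/5, 11/3)
obs 5: x=0 → posterior Dirichlet(11/2, 13, 6/5, 22/5, 11/3)
obs 6: x=1 → posterior Dirichlet(11/2, 14, 6/5, 22/5, 11/3)
obs 7: x=2 → posterior Dirichlet(11/2, 14, 11/5, 22/5, 11/3)
obs 8: x=1 → posterior Dirichlet(11/2, 15, 11/5, 22/5, 11/3)
obs 9: x=3 → posterior Dirichlet(11/2, 15, 11/5, 27/5, 11/3)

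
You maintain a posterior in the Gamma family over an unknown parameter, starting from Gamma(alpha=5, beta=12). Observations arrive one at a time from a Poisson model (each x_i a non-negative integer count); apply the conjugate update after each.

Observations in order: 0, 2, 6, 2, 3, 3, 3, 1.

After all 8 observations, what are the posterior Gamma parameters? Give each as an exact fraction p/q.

obs 1: x=0 → posterior Gamma(5, 13)
obs 2: x=2 → posterior Gamma(7, 14)
obs 3: x=6 → posterior Gamma(13, 15)
obs 4: x=2 → posterior Gamma(15, 16)
obs 5: x=3 → posterior Gamma(18, 17)
obs 6: x=3 → posterior Gamma(21, 18)
obs 7: x=3 → posterior Gamma(24, 19)
obs 8: x=1 → posterior Gamma(25, 20)

alpha=25, beta=20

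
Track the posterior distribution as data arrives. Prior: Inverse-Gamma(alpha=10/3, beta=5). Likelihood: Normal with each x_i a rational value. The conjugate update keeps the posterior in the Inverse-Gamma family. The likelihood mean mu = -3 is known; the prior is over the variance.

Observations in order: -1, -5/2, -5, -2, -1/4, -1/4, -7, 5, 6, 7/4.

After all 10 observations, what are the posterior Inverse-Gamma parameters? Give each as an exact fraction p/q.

alpha=25/3, beta=3487/32

obs 1: x=-1 → posterior Inverse-Gamma(23/6, 7)
obs 2: x=-5/2 → posterior Inverse-Gamma(13/3, 57/8)
obs 3: x=-5 → posterior Inverse-Gamma(29/6, 73/8)
obs 4: x=-2 → posterior Inverse-Gamma(16/3, 77/8)
obs 5: x=-1/4 → posterior Inverse-Gamma(35/6, 429/32)
obs 6: x=-1/4 → posterior Inverse-Gamma(19/3, 275/16)
obs 7: x=-7 → posterior Inverse-Gamma(41/6, 403/16)
obs 8: x=5 → posterior Inverse-Gamma(22/3, 915/16)
obs 9: x=6 → posterior Inverse-Gamma(47/6, 1563/16)
obs 10: x=7/4 → posterior Inverse-Gamma(25/3, 3487/32)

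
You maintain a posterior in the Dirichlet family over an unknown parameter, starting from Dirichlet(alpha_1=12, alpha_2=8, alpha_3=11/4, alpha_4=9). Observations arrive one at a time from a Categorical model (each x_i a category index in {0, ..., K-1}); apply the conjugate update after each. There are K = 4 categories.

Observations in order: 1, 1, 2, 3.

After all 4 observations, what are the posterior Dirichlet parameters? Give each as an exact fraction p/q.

obs 1: x=1 → posterior Dirichlet(12, 9, 11/4, 9)
obs 2: x=1 → posterior Dirichlet(12, 10, 11/4, 9)
obs 3: x=2 → posterior Dirichlet(12, 10, 15/4, 9)
obs 4: x=3 → posterior Dirichlet(12, 10, 15/4, 10)

alpha_1=12, alpha_2=10, alpha_3=15/4, alpha_4=10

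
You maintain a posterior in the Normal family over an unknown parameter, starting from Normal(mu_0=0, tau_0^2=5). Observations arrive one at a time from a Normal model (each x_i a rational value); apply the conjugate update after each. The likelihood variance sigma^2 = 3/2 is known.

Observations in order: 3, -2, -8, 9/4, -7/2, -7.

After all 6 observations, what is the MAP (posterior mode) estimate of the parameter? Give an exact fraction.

obs 1: x=3 → posterior Normal(30/13, 15/13)
obs 2: x=-2 → posterior Normal(10/23, 15/23)
obs 3: x=-8 → posterior Normal(-70/33, 5/11)
obs 4: x=9/4 → posterior Normal(-95/86, 15/43)
obs 5: x=-7/2 → posterior Normal(-165/106, 15/53)
obs 6: x=-7 → posterior Normal(-305/126, 5/21)

-305/126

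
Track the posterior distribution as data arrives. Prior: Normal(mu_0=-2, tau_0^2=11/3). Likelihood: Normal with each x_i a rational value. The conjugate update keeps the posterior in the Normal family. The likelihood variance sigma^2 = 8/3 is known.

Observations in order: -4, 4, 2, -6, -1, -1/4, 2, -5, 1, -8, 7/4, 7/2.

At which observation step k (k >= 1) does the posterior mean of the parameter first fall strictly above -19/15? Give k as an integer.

k = 2

obs 1: x=-4 → posterior Normal(-60/19, 88/57)
obs 2: x=4 → posterior Normal(-8/15, 44/45)
obs 3: x=2 → posterior Normal(6/41, 88/123)
obs 4: x=-6 → posterior Normal(-15/13, 22/39)
obs 5: x=-1 → posterior Normal(-71/63, 88/189)
obs 6: x=-1/4 → posterior Normal(-295/296, 44/111)
obs 7: x=2 → posterior Normal(-207/340, 88/255)
obs 8: x=-5 → posterior Normal(-427/384, 11/36)
obs 9: x=1 → posterior Normal(-383/428, 88/321)
obs 10: x=-8 → posterior Normal(-735/472, 44/177)
obs 11: x=7/4 → posterior Normal(-329/258, 88/387)
obs 12: x=7/2 → posterior Normal(-9/10, 22/105)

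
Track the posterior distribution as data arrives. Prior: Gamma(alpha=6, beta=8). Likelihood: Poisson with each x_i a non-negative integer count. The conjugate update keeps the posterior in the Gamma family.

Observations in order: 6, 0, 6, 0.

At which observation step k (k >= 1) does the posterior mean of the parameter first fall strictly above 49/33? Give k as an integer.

k = 3

obs 1: x=6 → posterior Gamma(12, 9)
obs 2: x=0 → posterior Gamma(12, 10)
obs 3: x=6 → posterior Gamma(18, 11)
obs 4: x=0 → posterior Gamma(18, 12)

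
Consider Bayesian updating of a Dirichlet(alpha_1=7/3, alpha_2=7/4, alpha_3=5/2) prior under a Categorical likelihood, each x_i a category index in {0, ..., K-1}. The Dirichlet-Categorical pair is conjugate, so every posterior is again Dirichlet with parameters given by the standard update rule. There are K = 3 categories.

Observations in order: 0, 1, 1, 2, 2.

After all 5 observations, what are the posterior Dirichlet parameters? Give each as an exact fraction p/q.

alpha_1=10/3, alpha_2=15/4, alpha_3=9/2

obs 1: x=0 → posterior Dirichlet(10/3, 7/4, 5/2)
obs 2: x=1 → posterior Dirichlet(10/3, 11/4, 5/2)
obs 3: x=1 → posterior Dirichlet(10/3, 15/4, 5/2)
obs 4: x=2 → posterior Dirichlet(10/3, 15/4, 7/2)
obs 5: x=2 → posterior Dirichlet(10/3, 15/4, 9/2)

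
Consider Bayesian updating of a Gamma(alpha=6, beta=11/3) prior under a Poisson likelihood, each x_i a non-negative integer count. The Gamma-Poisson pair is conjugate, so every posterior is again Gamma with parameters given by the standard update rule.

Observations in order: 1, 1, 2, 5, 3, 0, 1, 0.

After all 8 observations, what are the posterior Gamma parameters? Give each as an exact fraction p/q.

obs 1: x=1 → posterior Gamma(7, 14/3)
obs 2: x=1 → posterior Gamma(8, 17/3)
obs 3: x=2 → posterior Gamma(10, 20/3)
obs 4: x=5 → posterior Gamma(15, 23/3)
obs 5: x=3 → posterior Gamma(18, 26/3)
obs 6: x=0 → posterior Gamma(18, 29/3)
obs 7: x=1 → posterior Gamma(19, 32/3)
obs 8: x=0 → posterior Gamma(19, 35/3)

alpha=19, beta=35/3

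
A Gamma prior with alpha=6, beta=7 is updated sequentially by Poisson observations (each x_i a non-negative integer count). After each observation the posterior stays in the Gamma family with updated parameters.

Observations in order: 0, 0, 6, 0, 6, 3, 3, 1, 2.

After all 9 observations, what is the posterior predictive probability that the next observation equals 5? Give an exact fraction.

obs 1: x=0 → posterior Gamma(6, 8)
obs 2: x=0 → posterior Gamma(6, 9)
obs 3: x=6 → posterior Gamma(12, 10)
obs 4: x=0 → posterior Gamma(12, 11)
obs 5: x=6 → posterior Gamma(18, 12)
obs 6: x=3 → posterior Gamma(21, 13)
obs 7: x=3 → posterior Gamma(24, 14)
obs 8: x=1 → posterior Gamma(25, 15)
obs 9: x=2 → posterior Gamma(27, 16)

55139271970656943574452822612132233216/2367911594760467245844106297320951247361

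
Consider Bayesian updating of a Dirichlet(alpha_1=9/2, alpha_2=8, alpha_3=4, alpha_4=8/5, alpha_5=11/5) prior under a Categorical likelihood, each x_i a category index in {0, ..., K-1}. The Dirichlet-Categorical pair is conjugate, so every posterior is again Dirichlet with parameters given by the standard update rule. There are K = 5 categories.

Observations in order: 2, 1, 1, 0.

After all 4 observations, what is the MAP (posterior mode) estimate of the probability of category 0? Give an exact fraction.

obs 1: x=2 → posterior Dirichlet(9/2, 8, 5, 8/5, 11/5)
obs 2: x=1 → posterior Dirichlet(9/2, 9, 5, 8/5, 11/5)
obs 3: x=1 → posterior Dirichlet(9/2, 10, 5, 8/5, 11/5)
obs 4: x=0 → posterior Dirichlet(11/2, 10, 5, 8/5, 11/5)

45/193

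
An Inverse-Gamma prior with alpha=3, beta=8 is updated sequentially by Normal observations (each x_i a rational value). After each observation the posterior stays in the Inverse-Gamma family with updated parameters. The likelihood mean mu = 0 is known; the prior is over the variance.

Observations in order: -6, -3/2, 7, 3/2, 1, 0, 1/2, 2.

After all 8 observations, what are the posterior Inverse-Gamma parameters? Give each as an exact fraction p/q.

obs 1: x=-6 → posterior Inverse-Gamma(7/2, 26)
obs 2: x=-3/2 → posterior Inverse-Gamma(4, 217/8)
obs 3: x=7 → posterior Inverse-Gamma(9/2, 413/8)
obs 4: x=3/2 → posterior Inverse-Gamma(5, 211/4)
obs 5: x=1 → posterior Inverse-Gamma(11/2, 213/4)
obs 6: x=0 → posterior Inverse-Gamma(6, 213/4)
obs 7: x=1/2 → posterior Inverse-Gamma(13/2, 427/8)
obs 8: x=2 → posterior Inverse-Gamma(7, 443/8)

alpha=7, beta=443/8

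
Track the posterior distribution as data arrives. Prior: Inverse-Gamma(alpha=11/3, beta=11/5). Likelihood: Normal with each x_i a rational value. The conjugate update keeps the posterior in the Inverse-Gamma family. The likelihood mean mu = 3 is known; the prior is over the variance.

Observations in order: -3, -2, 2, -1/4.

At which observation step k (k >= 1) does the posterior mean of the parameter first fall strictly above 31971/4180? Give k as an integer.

k = 2

obs 1: x=-3 → posterior Inverse-Gamma(25/6, 101/5)
obs 2: x=-2 → posterior Inverse-Gamma(14/3, 327/10)
obs 3: x=2 → posterior Inverse-Gamma(31/6, 166/5)
obs 4: x=-1/4 → posterior Inverse-Gamma(17/3, 6157/160)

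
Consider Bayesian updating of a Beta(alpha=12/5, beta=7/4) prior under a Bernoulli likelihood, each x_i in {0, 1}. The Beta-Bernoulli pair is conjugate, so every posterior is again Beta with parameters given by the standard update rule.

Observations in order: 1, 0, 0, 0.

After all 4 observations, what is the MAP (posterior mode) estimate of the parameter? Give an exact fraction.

obs 1: x=1 → posterior Beta(17/5, 7/4)
obs 2: x=0 → posterior Beta(17/5, 11/4)
obs 3: x=0 → posterior Beta(17/5, 15/4)
obs 4: x=0 → posterior Beta(17/5, 19/4)

16/41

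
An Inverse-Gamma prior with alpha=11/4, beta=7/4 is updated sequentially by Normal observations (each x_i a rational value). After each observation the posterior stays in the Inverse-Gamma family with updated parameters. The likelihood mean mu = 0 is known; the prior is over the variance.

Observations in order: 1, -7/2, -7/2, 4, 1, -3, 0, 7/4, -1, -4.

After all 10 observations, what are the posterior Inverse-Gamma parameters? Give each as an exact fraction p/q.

alpha=31/4, beta=1201/32

obs 1: x=1 → posterior Inverse-Gamma(13/4, 9/4)
obs 2: x=-7/2 → posterior Inverse-Gamma(15/4, 67/8)
obs 3: x=-7/2 → posterior Inverse-Gamma(17/4, 29/2)
obs 4: x=4 → posterior Inverse-Gamma(19/4, 45/2)
obs 5: x=1 → posterior Inverse-Gamma(21/4, 23)
obs 6: x=-3 → posterior Inverse-Gamma(23/4, 55/2)
obs 7: x=0 → posterior Inverse-Gamma(25/4, 55/2)
obs 8: x=7/4 → posterior Inverse-Gamma(27/4, 929/32)
obs 9: x=-1 → posterior Inverse-Gamma(29/4, 945/32)
obs 10: x=-4 → posterior Inverse-Gamma(31/4, 1201/32)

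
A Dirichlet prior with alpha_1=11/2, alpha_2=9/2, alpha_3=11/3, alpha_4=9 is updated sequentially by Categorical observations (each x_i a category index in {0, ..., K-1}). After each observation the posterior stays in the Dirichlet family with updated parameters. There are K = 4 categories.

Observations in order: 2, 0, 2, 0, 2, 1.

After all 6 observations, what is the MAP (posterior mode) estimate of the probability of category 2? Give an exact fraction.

17/74

obs 1: x=2 → posterior Dirichlet(11/2, 9/2, 14/3, 9)
obs 2: x=0 → posterior Dirichlet(13/2, 9/2, 14/3, 9)
obs 3: x=2 → posterior Dirichlet(13/2, 9/2, 17/3, 9)
obs 4: x=0 → posterior Dirichlet(15/2, 9/2, 17/3, 9)
obs 5: x=2 → posterior Dirichlet(15/2, 9/2, 20/3, 9)
obs 6: x=1 → posterior Dirichlet(15/2, 11/2, 20/3, 9)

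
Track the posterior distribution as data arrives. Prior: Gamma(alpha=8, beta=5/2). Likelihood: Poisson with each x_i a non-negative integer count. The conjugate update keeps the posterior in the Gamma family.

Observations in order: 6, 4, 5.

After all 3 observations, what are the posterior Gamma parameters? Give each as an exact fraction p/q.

alpha=23, beta=11/2

obs 1: x=6 → posterior Gamma(14, 7/2)
obs 2: x=4 → posterior Gamma(18, 9/2)
obs 3: x=5 → posterior Gamma(23, 11/2)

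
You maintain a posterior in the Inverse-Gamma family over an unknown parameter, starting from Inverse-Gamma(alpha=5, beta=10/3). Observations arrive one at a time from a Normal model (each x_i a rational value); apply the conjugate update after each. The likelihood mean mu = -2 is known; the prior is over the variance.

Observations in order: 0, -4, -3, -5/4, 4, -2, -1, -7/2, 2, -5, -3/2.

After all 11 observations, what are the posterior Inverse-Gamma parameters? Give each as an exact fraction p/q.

obs 1: x=0 → posterior Inverse-Gamma(11/2, 16/3)
obs 2: x=-4 → posterior Inverse-Gamma(6, 22/3)
obs 3: x=-3 → posterior Inverse-Gamma(13/2, 47/6)
obs 4: x=-5/4 → posterior Inverse-Gamma(7, 779/96)
obs 5: x=4 → posterior Inverse-Gamma(15/2, 2507/96)
obs 6: x=-2 → posterior Inverse-Gamma(8, 2507/96)
obs 7: x=-1 → posterior Inverse-Gamma(17/2, 2555/96)
obs 8: x=-7/2 → posterior Inverse-Gamma(9, 2663/96)
obs 9: x=2 → posterior Inverse-Gamma(19/2, 3431/96)
obs 10: x=-5 → posterior Inverse-Gamma(10, 3863/96)
obs 11: x=-3/2 → posterior Inverse-Gamma(21/2, 3875/96)

alpha=21/2, beta=3875/96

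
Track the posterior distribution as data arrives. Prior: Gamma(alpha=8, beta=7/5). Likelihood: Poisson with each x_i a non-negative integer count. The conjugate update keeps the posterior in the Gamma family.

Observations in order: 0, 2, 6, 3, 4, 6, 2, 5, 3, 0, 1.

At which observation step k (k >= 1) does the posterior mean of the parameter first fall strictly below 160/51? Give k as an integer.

obs 1: x=0 → posterior Gamma(8, 12/5)
obs 2: x=2 → posterior Gamma(10, 17/5)
obs 3: x=6 → posterior Gamma(16, 22/5)
obs 4: x=3 → posterior Gamma(19, 27/5)
obs 5: x=4 → posterior Gamma(23, 32/5)
obs 6: x=6 → posterior Gamma(29, 37/5)
obs 7: x=2 → posterior Gamma(31, 42/5)
obs 8: x=5 → posterior Gamma(36, 47/5)
obs 9: x=3 → posterior Gamma(39, 52/5)
obs 10: x=0 → posterior Gamma(39, 57/5)
obs 11: x=1 → posterior Gamma(40, 62/5)

k = 2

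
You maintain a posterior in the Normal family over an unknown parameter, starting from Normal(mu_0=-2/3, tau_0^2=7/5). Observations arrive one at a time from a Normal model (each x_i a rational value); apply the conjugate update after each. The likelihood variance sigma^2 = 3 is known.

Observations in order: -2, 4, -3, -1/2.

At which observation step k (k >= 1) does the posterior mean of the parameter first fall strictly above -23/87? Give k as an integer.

k = 2

obs 1: x=-2 → posterior Normal(-12/11, 21/22)
obs 2: x=4 → posterior Normal(4/29, 21/29)
obs 3: x=-3 → posterior Normal(-17/36, 7/12)
obs 4: x=-1/2 → posterior Normal(-41/86, 21/43)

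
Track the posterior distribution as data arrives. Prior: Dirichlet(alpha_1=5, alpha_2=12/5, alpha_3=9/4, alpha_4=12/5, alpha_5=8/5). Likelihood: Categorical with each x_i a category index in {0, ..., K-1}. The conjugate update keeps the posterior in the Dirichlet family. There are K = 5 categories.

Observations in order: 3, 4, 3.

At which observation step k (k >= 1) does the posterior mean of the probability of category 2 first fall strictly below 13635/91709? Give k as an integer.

obs 1: x=3 → posterior Dirichlet(5, 12/5, 9/4, 17/5, 8/5)
obs 2: x=4 → posterior Dirichlet(5, 12/5, 9/4, 17/5, 13/5)
obs 3: x=3 → posterior Dirichlet(5, 12/5, 9/4, 22/5, 13/5)

k = 2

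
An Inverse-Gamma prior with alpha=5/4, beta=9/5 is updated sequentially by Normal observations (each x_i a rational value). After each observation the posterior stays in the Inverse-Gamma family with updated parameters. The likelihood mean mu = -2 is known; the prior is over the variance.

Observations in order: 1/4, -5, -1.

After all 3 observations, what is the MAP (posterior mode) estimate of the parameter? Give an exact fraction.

1493/600

obs 1: x=1/4 → posterior Inverse-Gamma(7/4, 693/160)
obs 2: x=-5 → posterior Inverse-Gamma(9/4, 1413/160)
obs 3: x=-1 → posterior Inverse-Gamma(11/4, 1493/160)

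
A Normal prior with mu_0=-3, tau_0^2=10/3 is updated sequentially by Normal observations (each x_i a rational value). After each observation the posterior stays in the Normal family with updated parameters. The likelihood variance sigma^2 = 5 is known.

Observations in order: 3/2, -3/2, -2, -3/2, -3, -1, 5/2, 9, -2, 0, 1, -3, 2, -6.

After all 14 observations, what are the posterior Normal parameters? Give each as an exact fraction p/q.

mu_0=-17/31, tau_0^2=10/31

obs 1: x=3/2 → posterior Normal(-6/5, 2)
obs 2: x=-3/2 → posterior Normal(-9/7, 10/7)
obs 3: x=-2 → posterior Normal(-13/9, 10/9)
obs 4: x=-3/2 → posterior Normal(-16/11, 10/11)
obs 5: x=-3 → posterior Normal(-22/13, 10/13)
obs 6: x=-1 → posterior Normal(-8/5, 2/3)
obs 7: x=5/2 → posterior Normal(-19/17, 10/17)
obs 8: x=9 → posterior Normal(-1/19, 10/19)
obs 9: x=-2 → posterior Normal(-5/21, 10/21)
obs 10: x=0 → posterior Normal(-5/23, 10/23)
obs 11: x=1 → posterior Normal(-3/25, 2/5)
obs 12: x=-3 → posterior Normal(-1/3, 10/27)
obs 13: x=2 → posterior Normal(-5/29, 10/29)
obs 14: x=-6 → posterior Normal(-17/31, 10/31)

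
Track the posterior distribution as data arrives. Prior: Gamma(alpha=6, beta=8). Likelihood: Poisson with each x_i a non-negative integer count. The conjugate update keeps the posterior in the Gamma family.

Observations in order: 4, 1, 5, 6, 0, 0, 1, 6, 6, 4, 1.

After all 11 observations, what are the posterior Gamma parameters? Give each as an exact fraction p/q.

obs 1: x=4 → posterior Gamma(10, 9)
obs 2: x=1 → posterior Gamma(11, 10)
obs 3: x=5 → posterior Gamma(16, 11)
obs 4: x=6 → posterior Gamma(22, 12)
obs 5: x=0 → posterior Gamma(22, 13)
obs 6: x=0 → posterior Gamma(22, 14)
obs 7: x=1 → posterior Gamma(23, 15)
obs 8: x=6 → posterior Gamma(29, 16)
obs 9: x=6 → posterior Gamma(35, 17)
obs 10: x=4 → posterior Gamma(39, 18)
obs 11: x=1 → posterior Gamma(40, 19)

alpha=40, beta=19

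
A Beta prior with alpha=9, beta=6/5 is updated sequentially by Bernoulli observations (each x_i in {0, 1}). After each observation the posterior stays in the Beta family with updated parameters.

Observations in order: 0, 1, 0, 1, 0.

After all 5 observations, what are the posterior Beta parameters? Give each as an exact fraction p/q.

alpha=11, beta=21/5

obs 1: x=0 → posterior Beta(9, 11/5)
obs 2: x=1 → posterior Beta(10, 11/5)
obs 3: x=0 → posterior Beta(10, 16/5)
obs 4: x=1 → posterior Beta(11, 16/5)
obs 5: x=0 → posterior Beta(11, 21/5)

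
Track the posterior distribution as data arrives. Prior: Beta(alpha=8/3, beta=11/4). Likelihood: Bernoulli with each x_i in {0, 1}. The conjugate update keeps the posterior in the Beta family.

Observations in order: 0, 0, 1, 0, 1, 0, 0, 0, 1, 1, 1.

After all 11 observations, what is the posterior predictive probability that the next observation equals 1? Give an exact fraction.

obs 1: x=0 → posterior Beta(8/3, 15/4)
obs 2: x=0 → posterior Beta(8/3, 19/4)
obs 3: x=1 → posterior Beta(11/3, 19/4)
obs 4: x=0 → posterior Beta(11/3, 23/4)
obs 5: x=1 → posterior Beta(14/3, 23/4)
obs 6: x=0 → posterior Beta(14/3, 27/4)
obs 7: x=0 → posterior Beta(14/3, 31/4)
obs 8: x=0 → posterior Beta(14/3, 35/4)
obs 9: x=1 → posterior Beta(17/3, 35/4)
obs 10: x=1 → posterior Beta(20/3, 35/4)
obs 11: x=1 → posterior Beta(23/3, 35/4)

92/197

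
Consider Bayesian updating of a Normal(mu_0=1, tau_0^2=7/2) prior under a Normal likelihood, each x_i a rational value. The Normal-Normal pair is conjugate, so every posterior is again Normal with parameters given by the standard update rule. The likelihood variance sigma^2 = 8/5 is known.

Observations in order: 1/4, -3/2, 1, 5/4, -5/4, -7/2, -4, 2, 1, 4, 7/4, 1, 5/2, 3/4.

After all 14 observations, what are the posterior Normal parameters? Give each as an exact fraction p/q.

mu_0=799/2024, tau_0^2=28/253

obs 1: x=1/4 → posterior Normal(33/68, 56/51)
obs 2: x=-3/2 → posterior Normal(-111/344, 28/43)
obs 3: x=1 → posterior Normal(29/484, 56/121)
obs 4: x=5/4 → posterior Normal(17/52, 14/39)
obs 5: x=-5/4 → posterior Normal(29/764, 56/191)
obs 6: x=-7/2 → posterior Normal(-461/904, 28/113)
obs 7: x=-4 → posterior Normal(-1021/1044, 56/261)
obs 8: x=2 → posterior Normal(-741/1184, 7/37)
obs 9: x=1 → posterior Normal(-601/1324, 56/331)
obs 10: x=4 → posterior Normal(-41/1464, 28/183)
obs 11: x=7/4 → posterior Normal(51/401, 56/401)
obs 12: x=1 → posterior Normal(43/218, 14/109)
obs 13: x=5/2 → posterior Normal(347/942, 56/471)
obs 14: x=3/4 → posterior Normal(799/2024, 28/253)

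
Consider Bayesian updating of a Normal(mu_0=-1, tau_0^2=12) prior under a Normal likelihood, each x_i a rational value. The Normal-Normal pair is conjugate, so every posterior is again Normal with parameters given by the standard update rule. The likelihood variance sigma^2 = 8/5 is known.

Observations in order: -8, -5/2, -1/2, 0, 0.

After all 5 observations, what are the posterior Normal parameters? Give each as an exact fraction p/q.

mu_0=-167/77, tau_0^2=24/77

obs 1: x=-8 → posterior Normal(-122/17, 24/17)
obs 2: x=-5/2 → posterior Normal(-319/64, 3/4)
obs 3: x=-1/2 → posterior Normal(-167/47, 24/47)
obs 4: x=0 → posterior Normal(-167/62, 12/31)
obs 5: x=0 → posterior Normal(-167/77, 24/77)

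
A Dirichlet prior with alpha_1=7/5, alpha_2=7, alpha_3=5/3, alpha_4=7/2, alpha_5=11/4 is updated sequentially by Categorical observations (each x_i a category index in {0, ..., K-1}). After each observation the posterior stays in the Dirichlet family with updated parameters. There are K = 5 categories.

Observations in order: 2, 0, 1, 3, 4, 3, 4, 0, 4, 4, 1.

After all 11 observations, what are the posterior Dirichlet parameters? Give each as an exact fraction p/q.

alpha_1=17/5, alpha_2=9, alpha_3=8/3, alpha_4=11/2, alpha_5=27/4

obs 1: x=2 → posterior Dirichlet(7/5, 7, 8/3, 7/2, 11/4)
obs 2: x=0 → posterior Dirichlet(12/5, 7, 8/3, 7/2, 11/4)
obs 3: x=1 → posterior Dirichlet(12/5, 8, 8/3, 7/2, 11/4)
obs 4: x=3 → posterior Dirichlet(12/5, 8, 8/3, 9/2, 11/4)
obs 5: x=4 → posterior Dirichlet(12/5, 8, 8/3, 9/2, 15/4)
obs 6: x=3 → posterior Dirichlet(12/5, 8, 8/3, 11/2, 15/4)
obs 7: x=4 → posterior Dirichlet(12/5, 8, 8/3, 11/2, 19/4)
obs 8: x=0 → posterior Dirichlet(17/5, 8, 8/3, 11/2, 19/4)
obs 9: x=4 → posterior Dirichlet(17/5, 8, 8/3, 11/2, 23/4)
obs 10: x=4 → posterior Dirichlet(17/5, 8, 8/3, 11/2, 27/4)
obs 11: x=1 → posterior Dirichlet(17/5, 9, 8/3, 11/2, 27/4)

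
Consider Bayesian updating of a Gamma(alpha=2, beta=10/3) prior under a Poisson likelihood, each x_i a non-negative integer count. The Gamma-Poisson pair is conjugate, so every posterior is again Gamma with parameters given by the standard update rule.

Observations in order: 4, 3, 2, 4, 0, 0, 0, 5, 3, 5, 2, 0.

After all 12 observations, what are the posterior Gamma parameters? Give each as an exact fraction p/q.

alpha=30, beta=46/3

obs 1: x=4 → posterior Gamma(6, 13/3)
obs 2: x=3 → posterior Gamma(9, 16/3)
obs 3: x=2 → posterior Gamma(11, 19/3)
obs 4: x=4 → posterior Gamma(15, 22/3)
obs 5: x=0 → posterior Gamma(15, 25/3)
obs 6: x=0 → posterior Gamma(15, 28/3)
obs 7: x=0 → posterior Gamma(15, 31/3)
obs 8: x=5 → posterior Gamma(20, 34/3)
obs 9: x=3 → posterior Gamma(23, 37/3)
obs 10: x=5 → posterior Gamma(28, 40/3)
obs 11: x=2 → posterior Gamma(30, 43/3)
obs 12: x=0 → posterior Gamma(30, 46/3)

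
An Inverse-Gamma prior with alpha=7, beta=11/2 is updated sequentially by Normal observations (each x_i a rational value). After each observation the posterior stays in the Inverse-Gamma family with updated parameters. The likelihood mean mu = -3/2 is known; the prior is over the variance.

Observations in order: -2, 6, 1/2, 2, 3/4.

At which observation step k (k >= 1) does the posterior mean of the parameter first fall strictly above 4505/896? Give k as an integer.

k = 4

obs 1: x=-2 → posterior Inverse-Gamma(15/2, 45/8)
obs 2: x=6 → posterior Inverse-Gamma(8, 135/4)
obs 3: x=1/2 → posterior Inverse-Gamma(17/2, 143/4)
obs 4: x=2 → posterior Inverse-Gamma(9, 335/8)
obs 5: x=3/4 → posterior Inverse-Gamma(19/2, 1421/32)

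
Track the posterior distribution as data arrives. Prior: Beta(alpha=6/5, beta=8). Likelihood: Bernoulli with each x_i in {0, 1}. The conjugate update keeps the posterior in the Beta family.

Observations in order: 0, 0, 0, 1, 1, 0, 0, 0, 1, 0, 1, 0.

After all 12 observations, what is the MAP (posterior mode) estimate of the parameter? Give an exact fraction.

obs 1: x=0 → posterior Beta(6/5, 9)
obs 2: x=0 → posterior Beta(6/5, 10)
obs 3: x=0 → posterior Beta(6/5, 11)
obs 4: x=1 → posterior Beta(11/5, 11)
obs 5: x=1 → posterior Beta(16/5, 11)
obs 6: x=0 → posterior Beta(16/5, 12)
obs 7: x=0 → posterior Beta(16/5, 13)
obs 8: x=0 → posterior Beta(16/5, 14)
obs 9: x=1 → posterior Beta(21/5, 14)
obs 10: x=0 → posterior Beta(21/5, 15)
obs 11: x=1 → posterior Beta(26/5, 15)
obs 12: x=0 → posterior Beta(26/5, 16)

7/32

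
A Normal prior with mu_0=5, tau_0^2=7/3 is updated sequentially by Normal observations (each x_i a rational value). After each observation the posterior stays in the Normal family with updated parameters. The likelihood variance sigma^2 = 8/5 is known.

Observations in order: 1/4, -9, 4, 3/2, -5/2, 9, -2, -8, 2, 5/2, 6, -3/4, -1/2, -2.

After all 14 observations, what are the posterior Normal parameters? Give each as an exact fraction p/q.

obs 1: x=1/4 → posterior Normal(515/236, 56/59)
obs 2: x=-9 → posterior Normal(-745/376, 28/47)
obs 3: x=4 → posterior Normal(-185/516, 56/129)
obs 4: x=3/2 → posterior Normal(25/656, 14/41)
obs 5: x=-5/2 → posterior Normal(-325/796, 56/199)
obs 6: x=9 → posterior Normal(935/936, 28/117)
obs 7: x=-2 → posterior Normal(655/1076, 56/269)
obs 8: x=-8 → posterior Normal(-465/1216, 7/38)
obs 9: x=2 → posterior Normal(-185/1356, 56/339)
obs 10: x=5/2 → posterior Normal(15/136, 28/187)
obs 11: x=6 → posterior Normal(1005/1636, 56/409)
obs 12: x=-3/4 → posterior Normal(75/148, 14/111)
obs 13: x=-1/2 → posterior Normal(415/958, 56/479)
obs 14: x=-2 → posterior Normal(275/1028, 28/257)

mu_0=275/1028, tau_0^2=28/257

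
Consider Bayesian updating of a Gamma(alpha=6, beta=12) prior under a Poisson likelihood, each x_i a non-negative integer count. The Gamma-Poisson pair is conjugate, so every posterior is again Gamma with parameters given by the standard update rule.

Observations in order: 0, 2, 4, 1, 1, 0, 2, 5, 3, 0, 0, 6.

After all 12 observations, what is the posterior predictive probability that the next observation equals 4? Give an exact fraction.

2085945090442381682305701024121821428327645184/67762635780344027125465800054371356964111328125

obs 1: x=0 → posterior Gamma(6, 13)
obs 2: x=2 → posterior Gamma(8, 14)
obs 3: x=4 → posterior Gamma(12, 15)
obs 4: x=1 → posterior Gamma(13, 16)
obs 5: x=1 → posterior Gamma(14, 17)
obs 6: x=0 → posterior Gamma(14, 18)
obs 7: x=2 → posterior Gamma(16, 19)
obs 8: x=5 → posterior Gamma(21, 20)
obs 9: x=3 → posterior Gamma(24, 21)
obs 10: x=0 → posterior Gamma(24, 22)
obs 11: x=0 → posterior Gamma(24, 23)
obs 12: x=6 → posterior Gamma(30, 24)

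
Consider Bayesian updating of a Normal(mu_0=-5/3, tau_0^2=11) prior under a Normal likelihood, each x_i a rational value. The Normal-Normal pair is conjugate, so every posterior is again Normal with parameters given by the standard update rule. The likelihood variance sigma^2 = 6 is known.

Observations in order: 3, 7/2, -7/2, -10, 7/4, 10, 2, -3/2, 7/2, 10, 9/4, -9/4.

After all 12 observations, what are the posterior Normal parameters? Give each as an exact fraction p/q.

obs 1: x=3 → posterior Normal(23/17, 66/17)
obs 2: x=7/2 → posterior Normal(123/56, 33/14)
obs 3: x=-7/2 → posterior Normal(23/39, 22/13)
obs 4: x=-10 → posterior Normal(-87/50, 33/25)
obs 5: x=7/4 → posterior Normal(-271/244, 66/61)
obs 6: x=10 → posterior Normal(169/288, 11/12)
obs 7: x=2 → posterior Normal(257/332, 66/83)
obs 8: x=-3/2 → posterior Normal(191/376, 33/47)
obs 9: x=7/2 → posterior Normal(23/28, 22/35)
obs 10: x=10 → posterior Normal(785/464, 33/58)
obs 11: x=9/4 → posterior Normal(221/127, 66/127)
obs 12: x=-9/4 → posterior Normal(785/552, 11/23)

mu_0=785/552, tau_0^2=11/23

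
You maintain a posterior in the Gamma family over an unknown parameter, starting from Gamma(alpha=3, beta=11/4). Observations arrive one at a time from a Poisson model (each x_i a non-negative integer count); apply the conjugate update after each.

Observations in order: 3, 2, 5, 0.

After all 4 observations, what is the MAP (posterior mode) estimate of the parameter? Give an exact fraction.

16/9

obs 1: x=3 → posterior Gamma(6, 15/4)
obs 2: x=2 → posterior Gamma(8, 19/4)
obs 3: x=5 → posterior Gamma(13, 23/4)
obs 4: x=0 → posterior Gamma(13, 27/4)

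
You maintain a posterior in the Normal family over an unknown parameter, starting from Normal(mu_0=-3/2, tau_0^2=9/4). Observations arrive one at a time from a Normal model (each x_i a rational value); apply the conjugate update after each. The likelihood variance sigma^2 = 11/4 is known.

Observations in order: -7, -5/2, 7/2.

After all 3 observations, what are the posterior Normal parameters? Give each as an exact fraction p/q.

mu_0=-141/76, tau_0^2=99/152

obs 1: x=-7 → posterior Normal(-159/40, 99/80)
obs 2: x=-5/2 → posterior Normal(-102/29, 99/116)
obs 3: x=7/2 → posterior Normal(-141/76, 99/152)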